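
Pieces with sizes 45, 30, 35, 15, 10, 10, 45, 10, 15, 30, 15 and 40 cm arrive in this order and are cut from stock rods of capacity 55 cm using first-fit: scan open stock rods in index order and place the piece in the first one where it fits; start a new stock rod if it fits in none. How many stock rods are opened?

6

  45 → stock rod 1 (new)  [load 45/55]
  30 → stock rod 2 (new)  [load 30/55]
  35 → stock rod 3 (new)  [load 35/55]
  15 → stock rod 2  [load 45/55]
  10 → stock rod 1  [load 55/55]
  10 → stock rod 2  [load 55/55]
  45 → stock rod 4 (new)  [load 45/55]
  10 → stock rod 3  [load 45/55]
  15 → stock rod 5 (new)  [load 15/55]
  30 → stock rod 5  [load 45/55]
  15 → stock rod 6 (new)  [load 15/55]
  40 → stock rod 6  [load 55/55]
6 stock rods opened.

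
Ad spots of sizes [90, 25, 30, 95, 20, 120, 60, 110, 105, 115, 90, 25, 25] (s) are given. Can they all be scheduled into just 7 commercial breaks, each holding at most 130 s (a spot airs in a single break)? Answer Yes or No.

No

Total = 910 s; ⌈910/130⌉ = 7.
The bound of 7 does not rule out 7, but exhaustive search shows no assignment into 7 commercial breaks of capacity 130 s exists — the minimum is 8.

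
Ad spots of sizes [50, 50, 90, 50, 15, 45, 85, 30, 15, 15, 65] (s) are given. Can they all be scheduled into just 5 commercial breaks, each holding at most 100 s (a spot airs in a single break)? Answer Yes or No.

No

Total = 510 s; ⌈510/100⌉ = 6.
At least 6 commercial breaks are required, but only 5 are allowed.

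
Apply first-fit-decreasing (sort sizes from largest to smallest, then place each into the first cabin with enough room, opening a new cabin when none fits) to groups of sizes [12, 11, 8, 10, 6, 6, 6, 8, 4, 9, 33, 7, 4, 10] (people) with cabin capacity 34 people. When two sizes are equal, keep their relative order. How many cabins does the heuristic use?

Sorted descending: 33, 12, 11, 10, 10, 9, 8, 8, 7, 6, 6, 6, 4, 4.
  33 → cabin 1 (new)  [load 33/34]
  12 → cabin 2 (new)  [load 12/34]
  11 → cabin 2  [load 23/34]
  10 → cabin 2  [load 33/34]
  10 → cabin 3 (new)  [load 10/34]
  9 → cabin 3  [load 19/34]
  8 → cabin 3  [load 27/34]
  8 → cabin 4 (new)  [load 8/34]
  7 → cabin 3  [load 34/34]
  6 → cabin 4  [load 14/34]
  6 → cabin 4  [load 20/34]
  6 → cabin 4  [load 26/34]
  4 → cabin 4  [load 30/34]
  4 → cabin 4  [load 34/34]
4 cabins opened.

4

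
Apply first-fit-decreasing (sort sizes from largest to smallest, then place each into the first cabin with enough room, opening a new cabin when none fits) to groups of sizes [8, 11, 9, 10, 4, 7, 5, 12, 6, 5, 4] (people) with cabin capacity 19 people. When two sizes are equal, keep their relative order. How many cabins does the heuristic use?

Sorted descending: 12, 11, 10, 9, 8, 7, 6, 5, 5, 4, 4.
  12 → cabin 1 (new)  [load 12/19]
  11 → cabin 2 (new)  [load 11/19]
  10 → cabin 3 (new)  [load 10/19]
  9 → cabin 3  [load 19/19]
  8 → cabin 2  [load 19/19]
  7 → cabin 1  [load 19/19]
  6 → cabin 4 (new)  [load 6/19]
  5 → cabin 4  [load 11/19]
  5 → cabin 4  [load 16/19]
  4 → cabin 5 (new)  [load 4/19]
  4 → cabin 5  [load 8/19]
5 cabins opened.

5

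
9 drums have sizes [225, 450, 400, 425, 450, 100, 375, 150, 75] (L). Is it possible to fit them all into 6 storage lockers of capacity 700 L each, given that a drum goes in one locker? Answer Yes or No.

A valid assignment using 5 storage lockers:
  locker 1: 450 + 225 = 675
  locker 2: 450 + 150 + 100 = 700
  locker 3: 425 + 75 = 500
  locker 4: 400 = 400
  locker 5: 375 = 375
That uses only 5 ≤ 6, so 6 storage lockers are enough.

Yes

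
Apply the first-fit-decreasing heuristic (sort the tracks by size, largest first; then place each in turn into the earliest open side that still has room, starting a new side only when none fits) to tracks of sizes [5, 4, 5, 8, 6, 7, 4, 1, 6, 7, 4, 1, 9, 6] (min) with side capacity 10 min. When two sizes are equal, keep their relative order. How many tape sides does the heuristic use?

Sorted descending: 9, 8, 7, 7, 6, 6, 6, 5, 5, 4, 4, 4, 1, 1.
  9 → side 1 (new)  [load 9/10]
  8 → side 2 (new)  [load 8/10]
  7 → side 3 (new)  [load 7/10]
  7 → side 4 (new)  [load 7/10]
  6 → side 5 (new)  [load 6/10]
  6 → side 6 (new)  [load 6/10]
  6 → side 7 (new)  [load 6/10]
  5 → side 8 (new)  [load 5/10]
  5 → side 8  [load 10/10]
  4 → side 5  [load 10/10]
  4 → side 6  [load 10/10]
  4 → side 7  [load 10/10]
  1 → side 1  [load 10/10]
  1 → side 2  [load 9/10]
8 tape sides opened.

8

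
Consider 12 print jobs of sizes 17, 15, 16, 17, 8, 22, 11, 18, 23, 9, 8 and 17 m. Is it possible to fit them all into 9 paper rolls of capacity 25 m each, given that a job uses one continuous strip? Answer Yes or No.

A valid assignment using 9 paper rolls:
  roll 1: 23 = 23
  roll 2: 22 = 22
  roll 3: 18 = 18
  roll 4: 17 + 8 = 25
  roll 5: 17 + 8 = 25
  roll 6: 17 = 17
  roll 7: 16 + 9 = 25
  roll 8: 15 = 15
  roll 9: 11 = 11
Every load is within 25 m, so 9 paper rolls suffice.

Yes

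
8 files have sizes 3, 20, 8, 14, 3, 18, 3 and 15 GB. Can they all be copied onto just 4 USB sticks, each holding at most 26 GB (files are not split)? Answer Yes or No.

Yes

A valid assignment using 4 USB sticks:
  USB stick 1: 20 + 3 + 3 = 26
  USB stick 2: 18 + 8 = 26
  USB stick 3: 15 + 3 = 18
  USB stick 4: 14 = 14
Every load is within 26 GB, so 4 USB sticks suffice.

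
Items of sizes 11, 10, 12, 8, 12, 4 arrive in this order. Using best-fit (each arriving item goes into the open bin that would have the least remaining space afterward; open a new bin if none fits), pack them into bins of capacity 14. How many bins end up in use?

5

  11 → bin 1 (new)  [load 11/14]
  10 → bin 2 (new)  [load 10/14]
  12 → bin 3 (new)  [load 12/14]
  8 → bin 4 (new)  [load 8/14]
  12 → bin 5 (new)  [load 12/14]
  4 → bin 2  [load 14/14]
5 bins opened.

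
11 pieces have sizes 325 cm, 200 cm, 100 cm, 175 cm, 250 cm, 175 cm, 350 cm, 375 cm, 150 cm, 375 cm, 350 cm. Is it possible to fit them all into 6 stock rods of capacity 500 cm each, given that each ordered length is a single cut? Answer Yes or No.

No

Total = 2825 cm; ⌈2825/500⌉ = 6.
The bound of 6 does not rule out 6, but exhaustive search shows no assignment into 6 stock rods of capacity 500 cm exists — the minimum is 7.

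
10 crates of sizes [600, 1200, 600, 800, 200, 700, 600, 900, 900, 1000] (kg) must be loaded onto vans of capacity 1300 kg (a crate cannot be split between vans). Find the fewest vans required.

7

Total = 1200 + 1000 + 900 + 900 + 800 + 700 + 600 + 600 + 600 + 200 = 7500 kg.
Lower bound: ⌈7500/1300⌉ = 6 vans.
A packing using 7 vans:
  van 1: 1200 = 1200
  van 2: 1000 + 200 = 1200
  van 3: 900 = 900
  van 4: 900 = 900
  van 5: 800 = 800
  van 6: 700 + 600 = 1300
  van 7: 600 + 600 = 1200
No arrangement into 6 vans stays within capacity, so 7 is optimal.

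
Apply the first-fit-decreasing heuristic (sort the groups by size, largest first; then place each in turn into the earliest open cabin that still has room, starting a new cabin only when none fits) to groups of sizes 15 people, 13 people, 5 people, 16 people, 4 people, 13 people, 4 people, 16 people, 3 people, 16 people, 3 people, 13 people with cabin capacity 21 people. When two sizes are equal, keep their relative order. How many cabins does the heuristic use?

7

Sorted descending: 16, 16, 16, 15, 13, 13, 13, 5, 4, 4, 3, 3.
  16 → cabin 1 (new)  [load 16/21]
  16 → cabin 2 (new)  [load 16/21]
  16 → cabin 3 (new)  [load 16/21]
  15 → cabin 4 (new)  [load 15/21]
  13 → cabin 5 (new)  [load 13/21]
  13 → cabin 6 (new)  [load 13/21]
  13 → cabin 7 (new)  [load 13/21]
  5 → cabin 1  [load 21/21]
  4 → cabin 2  [load 20/21]
  4 → cabin 3  [load 20/21]
  3 → cabin 4  [load 18/21]
  3 → cabin 4  [load 21/21]
7 cabins opened.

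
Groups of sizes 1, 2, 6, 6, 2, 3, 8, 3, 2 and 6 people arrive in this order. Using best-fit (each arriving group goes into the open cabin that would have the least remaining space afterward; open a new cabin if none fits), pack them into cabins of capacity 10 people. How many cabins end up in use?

  1 → cabin 1 (new)  [load 1/10]
  2 → cabin 1  [load 3/10]
  6 → cabin 1  [load 9/10]
  6 → cabin 2 (new)  [load 6/10]
  2 → cabin 2  [load 8/10]
  3 → cabin 3 (new)  [load 3/10]
  8 → cabin 4 (new)  [load 8/10]
  3 → cabin 3  [load 6/10]
  2 → cabin 2  [load 10/10]
  6 → cabin 5 (new)  [load 6/10]
5 cabins opened.

5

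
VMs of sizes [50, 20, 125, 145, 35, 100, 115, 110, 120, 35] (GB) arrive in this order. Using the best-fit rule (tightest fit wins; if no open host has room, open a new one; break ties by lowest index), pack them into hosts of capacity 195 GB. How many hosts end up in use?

  50 → host 1 (new)  [load 50/195]
  20 → host 1  [load 70/195]
  125 → host 1  [load 195/195]
  145 → host 2 (new)  [load 145/195]
  35 → host 2  [load 180/195]
  100 → host 3 (new)  [load 100/195]
  115 → host 4 (new)  [load 115/195]
  110 → host 5 (new)  [load 110/195]
  120 → host 6 (new)  [load 120/195]
  35 → host 6  [load 155/195]
6 hosts opened.

6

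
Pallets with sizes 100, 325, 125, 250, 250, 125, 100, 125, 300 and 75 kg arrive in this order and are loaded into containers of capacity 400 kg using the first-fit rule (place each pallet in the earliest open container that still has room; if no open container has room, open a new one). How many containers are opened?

  100 → container 1 (new)  [load 100/400]
  325 → container 2 (new)  [load 325/400]
  125 → container 1  [load 225/400]
  250 → container 3 (new)  [load 250/400]
  250 → container 4 (new)  [load 250/400]
  125 → container 1  [load 350/400]
  100 → container 3  [load 350/400]
  125 → container 4  [load 375/400]
  300 → container 5 (new)  [load 300/400]
  75 → container 2  [load 400/400]
5 containers opened.

5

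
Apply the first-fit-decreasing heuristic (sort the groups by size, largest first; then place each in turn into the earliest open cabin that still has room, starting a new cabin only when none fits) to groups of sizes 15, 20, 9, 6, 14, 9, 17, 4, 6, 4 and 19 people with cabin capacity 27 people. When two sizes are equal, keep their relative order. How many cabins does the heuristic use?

5

Sorted descending: 20, 19, 17, 15, 14, 9, 9, 6, 6, 4, 4.
  20 → cabin 1 (new)  [load 20/27]
  19 → cabin 2 (new)  [load 19/27]
  17 → cabin 3 (new)  [load 17/27]
  15 → cabin 4 (new)  [load 15/27]
  14 → cabin 5 (new)  [load 14/27]
  9 → cabin 3  [load 26/27]
  9 → cabin 4  [load 24/27]
  6 → cabin 1  [load 26/27]
  6 → cabin 2  [load 25/27]
  4 → cabin 5  [load 18/27]
  4 → cabin 5  [load 22/27]
5 cabins opened.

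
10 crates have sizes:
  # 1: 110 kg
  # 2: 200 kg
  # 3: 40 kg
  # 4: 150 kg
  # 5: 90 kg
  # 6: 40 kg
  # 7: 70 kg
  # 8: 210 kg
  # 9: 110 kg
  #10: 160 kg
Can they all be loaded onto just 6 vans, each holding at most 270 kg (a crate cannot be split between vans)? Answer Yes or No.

A valid assignment using 5 vans:
  van 1: 210 + 40 = 250
  van 2: 200 + 70 = 270
  van 3: 160 + 110 = 270
  van 4: 150 + 110 = 260
  van 5: 90 + 40 = 130
That uses only 5 ≤ 6, so 6 vans are enough.

Yes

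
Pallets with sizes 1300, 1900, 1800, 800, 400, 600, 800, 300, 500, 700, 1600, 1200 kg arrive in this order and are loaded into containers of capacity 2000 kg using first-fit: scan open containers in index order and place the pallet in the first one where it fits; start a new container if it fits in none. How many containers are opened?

  1300 → container 1 (new)  [load 1300/2000]
  1900 → container 2 (new)  [load 1900/2000]
  1800 → container 3 (new)  [load 1800/2000]
  800 → container 4 (new)  [load 800/2000]
  400 → container 1  [load 1700/2000]
  600 → container 4  [load 1400/2000]
  800 → container 5 (new)  [load 800/2000]
  300 → container 1  [load 2000/2000]
  500 → container 4  [load 1900/2000]
  700 → container 5  [load 1500/2000]
  1600 → container 6 (new)  [load 1600/2000]
  1200 → container 7 (new)  [load 1200/2000]
7 containers opened.

7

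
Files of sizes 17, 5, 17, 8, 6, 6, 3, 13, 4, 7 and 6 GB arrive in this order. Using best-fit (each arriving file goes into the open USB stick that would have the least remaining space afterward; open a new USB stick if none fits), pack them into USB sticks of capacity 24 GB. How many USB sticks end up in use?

5

  17 → USB stick 1 (new)  [load 17/24]
  5 → USB stick 1  [load 22/24]
  17 → USB stick 2 (new)  [load 17/24]
  8 → USB stick 3 (new)  [load 8/24]
  6 → USB stick 2  [load 23/24]
  6 → USB stick 3  [load 14/24]
  3 → USB stick 3  [load 17/24]
  13 → USB stick 4 (new)  [load 13/24]
  4 → USB stick 3  [load 21/24]
  7 → USB stick 4  [load 20/24]
  6 → USB stick 5 (new)  [load 6/24]
5 USB sticks opened.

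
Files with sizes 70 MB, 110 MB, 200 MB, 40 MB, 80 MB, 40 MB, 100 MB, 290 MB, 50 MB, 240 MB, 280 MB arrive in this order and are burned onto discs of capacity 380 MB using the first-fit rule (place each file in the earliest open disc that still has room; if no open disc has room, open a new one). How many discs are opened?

5

  70 → disc 1 (new)  [load 70/380]
  110 → disc 1  [load 180/380]
  200 → disc 1  [load 380/380]
  40 → disc 2 (new)  [load 40/380]
  80 → disc 2  [load 120/380]
  40 → disc 2  [load 160/380]
  100 → disc 2  [load 260/380]
  290 → disc 3 (new)  [load 290/380]
  50 → disc 2  [load 310/380]
  240 → disc 4 (new)  [load 240/380]
  280 → disc 5 (new)  [load 280/380]
5 discs opened.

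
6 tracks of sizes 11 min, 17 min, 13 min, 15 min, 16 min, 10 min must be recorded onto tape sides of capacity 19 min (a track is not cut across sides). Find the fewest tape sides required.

6

Total = 17 + 16 + 15 + 13 + 11 + 10 = 82 min.
Lower bound: ⌈82/19⌉ = 5 tape sides.
Also, 6 tracks each exceed 19/2 min, and no two of those can share a side, so at least 6 tape sides are needed.
A packing using 6 tape sides:
  side 1: 17 = 17
  side 2: 16 = 16
  side 3: 15 = 15
  side 4: 13 = 13
  side 5: 11 = 11
  side 6: 10 = 10
This matches the lower bound, so 6 is optimal.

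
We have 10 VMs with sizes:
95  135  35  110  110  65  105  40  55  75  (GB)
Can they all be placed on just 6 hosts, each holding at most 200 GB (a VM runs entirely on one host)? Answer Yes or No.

Yes

A valid assignment using 5 hosts:
  host 1: 135 + 65 = 200
  host 2: 110 + 75 = 185
  host 3: 110 + 55 + 35 = 200
  host 4: 105 + 95 = 200
  host 5: 40 = 40
That uses only 5 ≤ 6, so 6 hosts are enough.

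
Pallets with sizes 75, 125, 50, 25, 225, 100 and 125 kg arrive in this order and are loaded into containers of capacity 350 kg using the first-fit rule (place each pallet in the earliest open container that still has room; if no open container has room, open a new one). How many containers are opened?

  75 → container 1 (new)  [load 75/350]
  125 → container 1  [load 200/350]
  50 → container 1  [load 250/350]
  25 → container 1  [load 275/350]
  225 → container 2 (new)  [load 225/350]
  100 → container 2  [load 325/350]
  125 → container 3 (new)  [load 125/350]
3 containers opened.

3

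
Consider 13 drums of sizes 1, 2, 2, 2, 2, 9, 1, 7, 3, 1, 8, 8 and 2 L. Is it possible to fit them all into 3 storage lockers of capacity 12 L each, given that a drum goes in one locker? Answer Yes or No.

No

Total = 48 L; ⌈48/12⌉ = 4.
At least 4 storage lockers are required, but only 3 are allowed.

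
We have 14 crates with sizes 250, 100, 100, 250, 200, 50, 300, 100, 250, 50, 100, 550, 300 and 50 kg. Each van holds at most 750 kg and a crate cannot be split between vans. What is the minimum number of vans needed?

4

Total = 550 + 300 + 300 + 250 + 250 + 250 + 200 + 100 + 100 + 100 + 100 + 50 + 50 + 50 = 2650 kg.
Lower bound: ⌈2650/750⌉ = 4 vans.
A packing using 4 vans:
  van 1: 550 + 200 = 750
  van 2: 300 + 300 + 100 + 50 = 750
  van 3: 250 + 250 + 250 = 750
  van 4: 100 + 100 + 100 + 50 + 50 = 400
This matches the lower bound, so 4 is optimal.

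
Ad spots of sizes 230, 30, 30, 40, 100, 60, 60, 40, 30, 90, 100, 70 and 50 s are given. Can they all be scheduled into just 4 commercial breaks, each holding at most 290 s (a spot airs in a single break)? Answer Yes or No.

Yes

A valid assignment using 4 commercial breaks:
  break 1: 230 + 60 = 290
  break 2: 100 + 100 + 90 = 290
  break 3: 70 + 60 + 50 + 40 + 40 + 30 = 290
  break 4: 30 + 30 = 60
Every load is within 290 s, so 4 commercial breaks suffice.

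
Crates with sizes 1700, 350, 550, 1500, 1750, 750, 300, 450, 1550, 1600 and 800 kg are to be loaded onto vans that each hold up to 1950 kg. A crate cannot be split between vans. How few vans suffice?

7

Total = 1750 + 1700 + 1600 + 1550 + 1500 + 800 + 750 + 550 + 450 + 350 + 300 = 11300 kg.
Lower bound: ⌈11300/1950⌉ = 6 vans.
A packing using 7 vans:
  van 1: 1750 = 1750
  van 2: 1700 = 1700
  van 3: 1600 + 350 = 1950
  van 4: 1550 + 300 = 1850
  van 5: 1500 + 450 = 1950
  van 6: 800 + 750 = 1550
  van 7: 550 = 550
No arrangement into 6 vans stays within capacity, so 7 is optimal.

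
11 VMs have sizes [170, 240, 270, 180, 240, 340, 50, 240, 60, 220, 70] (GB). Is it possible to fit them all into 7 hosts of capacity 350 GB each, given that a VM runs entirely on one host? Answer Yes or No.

A valid assignment using 7 hosts:
  host 1: 340 = 340
  host 2: 270 + 70 = 340
  host 3: 240 + 60 + 50 = 350
  host 4: 240 = 240
  host 5: 240 = 240
  host 6: 220 = 220
  host 7: 180 + 170 = 350
Every load is within 350 GB, so 7 hosts suffice.

Yes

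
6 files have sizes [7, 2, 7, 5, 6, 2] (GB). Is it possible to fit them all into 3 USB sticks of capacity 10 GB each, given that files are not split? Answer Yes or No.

Total = 29 GB; ⌈29/10⌉ = 3.
The bound of 3 does not rule out 3, but exhaustive search shows no assignment into 3 USB sticks of capacity 10 GB exists — the minimum is 4.

No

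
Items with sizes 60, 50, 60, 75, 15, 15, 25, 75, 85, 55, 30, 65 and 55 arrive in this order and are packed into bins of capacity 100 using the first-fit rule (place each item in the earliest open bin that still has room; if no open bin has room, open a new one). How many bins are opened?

9

  60 → bin 1 (new)  [load 60/100]
  50 → bin 2 (new)  [load 50/100]
  60 → bin 3 (new)  [load 60/100]
  75 → bin 4 (new)  [load 75/100]
  15 → bin 1  [load 75/100]
  15 → bin 1  [load 90/100]
  25 → bin 2  [load 75/100]
  75 → bin 5 (new)  [load 75/100]
  85 → bin 6 (new)  [load 85/100]
  55 → bin 7 (new)  [load 55/100]
  30 → bin 3  [load 90/100]
  65 → bin 8 (new)  [load 65/100]
  55 → bin 9 (new)  [load 55/100]
9 bins opened.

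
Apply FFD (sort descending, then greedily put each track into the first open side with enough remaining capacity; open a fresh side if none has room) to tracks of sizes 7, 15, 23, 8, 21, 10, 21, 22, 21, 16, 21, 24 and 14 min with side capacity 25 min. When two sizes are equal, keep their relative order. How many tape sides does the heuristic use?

Sorted descending: 24, 23, 22, 21, 21, 21, 21, 16, 15, 14, 10, 8, 7.
  24 → side 1 (new)  [load 24/25]
  23 → side 2 (new)  [load 23/25]
  22 → side 3 (new)  [load 22/25]
  21 → side 4 (new)  [load 21/25]
  21 → side 5 (new)  [load 21/25]
  21 → side 6 (new)  [load 21/25]
  21 → side 7 (new)  [load 21/25]
  16 → side 8 (new)  [load 16/25]
  15 → side 9 (new)  [load 15/25]
  14 → side 10 (new)  [load 14/25]
  10 → side 9  [load 25/25]
  8 → side 8  [load 24/25]
  7 → side 10  [load 21/25]
10 tape sides opened.

10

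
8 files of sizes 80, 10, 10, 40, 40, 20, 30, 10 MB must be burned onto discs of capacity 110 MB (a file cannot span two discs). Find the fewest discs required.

3

Total = 80 + 40 + 40 + 30 + 20 + 10 + 10 + 10 = 240 MB.
Lower bound: ⌈240/110⌉ = 3 discs.
A packing using 3 discs:
  disc 1: 80 + 30 = 110
  disc 2: 40 + 40 + 20 + 10 = 110
  disc 3: 10 + 10 = 20
This matches the lower bound, so 3 is optimal.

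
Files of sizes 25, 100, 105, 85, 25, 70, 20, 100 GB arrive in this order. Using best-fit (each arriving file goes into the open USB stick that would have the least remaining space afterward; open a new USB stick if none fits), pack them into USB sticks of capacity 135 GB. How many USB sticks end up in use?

5

  25 → USB stick 1 (new)  [load 25/135]
  100 → USB stick 1  [load 125/135]
  105 → USB stick 2 (new)  [load 105/135]
  85 → USB stick 3 (new)  [load 85/135]
  25 → USB stick 2  [load 130/135]
  70 → USB stick 4 (new)  [load 70/135]
  20 → USB stick 3  [load 105/135]
  100 → USB stick 5 (new)  [load 100/135]
5 USB sticks opened.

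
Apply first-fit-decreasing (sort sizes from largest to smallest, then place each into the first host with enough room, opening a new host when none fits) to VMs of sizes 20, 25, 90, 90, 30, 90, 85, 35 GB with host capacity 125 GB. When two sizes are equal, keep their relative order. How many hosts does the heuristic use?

Sorted descending: 90, 90, 90, 85, 35, 30, 25, 20.
  90 → host 1 (new)  [load 90/125]
  90 → host 2 (new)  [load 90/125]
  90 → host 3 (new)  [load 90/125]
  85 → host 4 (new)  [load 85/125]
  35 → host 1  [load 125/125]
  30 → host 2  [load 120/125]
  25 → host 3  [load 115/125]
  20 → host 4  [load 105/125]
4 hosts opened.

4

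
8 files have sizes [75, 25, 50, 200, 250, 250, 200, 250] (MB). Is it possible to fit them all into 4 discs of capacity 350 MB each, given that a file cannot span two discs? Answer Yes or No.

Total = 1300 MB; ⌈1300/350⌉ = 4.
5 files each exceed half the capacity and cannot share a disc, forcing at least 5 discs.
At least 5 discs are required, but only 4 are allowed.

No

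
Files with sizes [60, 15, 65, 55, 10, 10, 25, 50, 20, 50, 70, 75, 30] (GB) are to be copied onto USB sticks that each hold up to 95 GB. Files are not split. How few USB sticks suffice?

7

Total = 75 + 70 + 65 + 60 + 55 + 50 + 50 + 30 + 25 + 20 + 15 + 10 + 10 = 535 GB.
Lower bound: ⌈535/95⌉ = 6 USB sticks.
Also, 7 files each exceed 95/2 GB, and no two of those can share a USB stick, so at least 7 USB sticks are needed.
A packing using 7 USB sticks:
  USB stick 1: 75 + 20 = 95
  USB stick 2: 70 + 25 = 95
  USB stick 3: 65 + 30 = 95
  USB stick 4: 60 + 15 + 10 + 10 = 95
  USB stick 5: 55 = 55
  USB stick 6: 50 = 50
  USB stick 7: 50 = 50
This matches the lower bound, so 7 is optimal.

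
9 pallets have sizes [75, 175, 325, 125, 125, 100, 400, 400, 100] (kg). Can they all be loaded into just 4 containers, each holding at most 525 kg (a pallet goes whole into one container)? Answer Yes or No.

Yes

A valid assignment using 4 containers:
  container 1: 400 + 125 = 525
  container 2: 400 + 125 = 525
  container 3: 325 + 175 = 500
  container 4: 100 + 100 + 75 = 275
Every load is within 525 kg, so 4 containers suffice.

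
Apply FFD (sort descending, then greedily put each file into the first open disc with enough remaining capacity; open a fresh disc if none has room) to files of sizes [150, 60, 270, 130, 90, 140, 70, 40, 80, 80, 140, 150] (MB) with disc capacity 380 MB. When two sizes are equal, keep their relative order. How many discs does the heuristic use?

4

Sorted descending: 270, 150, 150, 140, 140, 130, 90, 80, 80, 70, 60, 40.
  270 → disc 1 (new)  [load 270/380]
  150 → disc 2 (new)  [load 150/380]
  150 → disc 2  [load 300/380]
  140 → disc 3 (new)  [load 140/380]
  140 → disc 3  [load 280/380]
  130 → disc 4 (new)  [load 130/380]
  90 → disc 1  [load 360/380]
  80 → disc 2  [load 380/380]
  80 → disc 3  [load 360/380]
  70 → disc 4  [load 200/380]
  60 → disc 4  [load 260/380]
  40 → disc 4  [load 300/380]
4 discs opened.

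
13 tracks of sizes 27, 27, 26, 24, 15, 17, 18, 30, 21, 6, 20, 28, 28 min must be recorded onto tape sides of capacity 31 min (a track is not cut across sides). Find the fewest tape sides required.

Total = 30 + 28 + 28 + 27 + 27 + 26 + 24 + 21 + 20 + 18 + 17 + 15 + 6 = 287 min.
Lower bound: ⌈287/31⌉ = 10 tape sides.
Also, 11 tracks each exceed 31/2 min, and no two of those can share a side, so at least 11 tape sides are needed.
A packing using 12 tape sides:
  side 1: 30 = 30
  side 2: 28 = 28
  side 3: 28 = 28
  side 4: 27 = 27
  side 5: 27 = 27
  side 6: 26 = 26
  side 7: 24 + 6 = 30
  side 8: 21 = 21
  side 9: 20 = 20
  side 10: 18 = 18
  side 11: 17 = 17
  side 12: 15 = 15
No arrangement into 11 tape sides stays within capacity, so 12 is optimal.

12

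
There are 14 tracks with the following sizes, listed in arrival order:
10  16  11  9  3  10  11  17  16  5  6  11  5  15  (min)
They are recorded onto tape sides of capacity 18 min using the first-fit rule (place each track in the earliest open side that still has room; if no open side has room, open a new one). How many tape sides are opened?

  10 → side 1 (new)  [load 10/18]
  16 → side 2 (new)  [load 16/18]
  11 → side 3 (new)  [load 11/18]
  9 → side 4 (new)  [load 9/18]
  3 → side 1  [load 13/18]
  10 → side 5 (new)  [load 10/18]
  11 → side 6 (new)  [load 11/18]
  17 → side 7 (new)  [load 17/18]
  16 → side 8 (new)  [load 16/18]
  5 → side 1  [load 18/18]
  6 → side 3  [load 17/18]
  11 → side 9 (new)  [load 11/18]
  5 → side 4  [load 14/18]
  15 → side 10 (new)  [load 15/18]
10 tape sides opened.

10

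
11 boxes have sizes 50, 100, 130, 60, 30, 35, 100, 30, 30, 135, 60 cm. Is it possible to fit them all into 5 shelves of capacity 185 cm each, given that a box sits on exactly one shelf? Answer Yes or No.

A valid assignment using 5 shelves:
  shelf 1: 135 + 50 = 185
  shelf 2: 130 + 35 = 165
  shelf 3: 100 + 60 = 160
  shelf 4: 100 + 60 = 160
  shelf 5: 30 + 30 + 30 = 90
Every load is within 185 cm, so 5 shelves suffice.

Yes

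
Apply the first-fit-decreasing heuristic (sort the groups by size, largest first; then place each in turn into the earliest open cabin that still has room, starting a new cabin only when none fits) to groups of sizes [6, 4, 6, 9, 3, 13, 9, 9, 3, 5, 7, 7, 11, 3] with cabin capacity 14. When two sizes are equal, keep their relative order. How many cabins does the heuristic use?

Sorted descending: 13, 11, 9, 9, 9, 7, 7, 6, 6, 5, 4, 3, 3, 3.
  13 → cabin 1 (new)  [load 13/14]
  11 → cabin 2 (new)  [load 11/14]
  9 → cabin 3 (new)  [load 9/14]
  9 → cabin 4 (new)  [load 9/14]
  9 → cabin 5 (new)  [load 9/14]
  7 → cabin 6 (new)  [load 7/14]
  7 → cabin 6  [load 14/14]
  6 → cabin 7 (new)  [load 6/14]
  6 → cabin 7  [load 12/14]
  5 → cabin 3  [load 14/14]
  4 → cabin 4  [load 13/14]
  3 → cabin 2  [load 14/14]
  3 → cabin 5  [load 12/14]
  3 → cabin 8 (new)  [load 3/14]
8 cabins opened.

8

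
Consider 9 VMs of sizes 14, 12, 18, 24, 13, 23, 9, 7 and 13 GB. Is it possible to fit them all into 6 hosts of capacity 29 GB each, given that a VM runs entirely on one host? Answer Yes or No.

A valid assignment using 6 hosts:
  host 1: 24 = 24
  host 2: 23 = 23
  host 3: 18 + 9 = 27
  host 4: 14 + 13 = 27
  host 5: 13 + 12 = 25
  host 6: 7 = 7
Every load is within 29 GB, so 6 hosts suffice.

Yes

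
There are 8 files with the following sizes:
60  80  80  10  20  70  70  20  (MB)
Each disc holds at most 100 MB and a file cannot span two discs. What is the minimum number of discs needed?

5

Total = 80 + 80 + 70 + 70 + 60 + 20 + 20 + 10 = 410 MB.
Lower bound: ⌈410/100⌉ = 5 discs.
A packing using 5 discs:
  disc 1: 80 + 20 = 100
  disc 2: 80 + 20 = 100
  disc 3: 70 + 10 = 80
  disc 4: 70 = 70
  disc 5: 60 = 60
This matches the lower bound, so 5 is optimal.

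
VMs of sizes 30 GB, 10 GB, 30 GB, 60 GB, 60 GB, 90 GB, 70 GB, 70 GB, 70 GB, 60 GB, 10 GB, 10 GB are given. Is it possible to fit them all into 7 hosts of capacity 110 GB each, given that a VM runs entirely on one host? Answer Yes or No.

A valid assignment using 7 hosts:
  host 1: 90 + 10 + 10 = 110
  host 2: 70 + 30 + 10 = 110
  host 3: 70 + 30 = 100
  host 4: 70 = 70
  host 5: 60 = 60
  host 6: 60 = 60
  host 7: 60 = 60
Every load is within 110 GB, so 7 hosts suffice.

Yes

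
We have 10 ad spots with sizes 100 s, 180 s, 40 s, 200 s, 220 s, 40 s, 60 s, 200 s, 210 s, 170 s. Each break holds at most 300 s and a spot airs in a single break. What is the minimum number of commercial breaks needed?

6

Total = 220 + 210 + 200 + 200 + 180 + 170 + 100 + 60 + 40 + 40 = 1420 s.
Lower bound: ⌈1420/300⌉ = 5 commercial breaks.
Also, 6 ad spots each exceed 150 s, and no two of those can share a break, so at least 6 commercial breaks are needed.
A packing using 6 commercial breaks:
  break 1: 220 + 60 = 280
  break 2: 210 + 40 + 40 = 290
  break 3: 200 + 100 = 300
  break 4: 200 = 200
  break 5: 180 = 180
  break 6: 170 = 170
This matches the lower bound, so 6 is optimal.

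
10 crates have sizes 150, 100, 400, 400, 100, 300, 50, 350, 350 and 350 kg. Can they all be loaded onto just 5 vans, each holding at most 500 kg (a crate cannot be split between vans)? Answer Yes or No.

No

Total = 2550 kg; ⌈2550/500⌉ = 6.
At least 6 vans are required, but only 5 are allowed.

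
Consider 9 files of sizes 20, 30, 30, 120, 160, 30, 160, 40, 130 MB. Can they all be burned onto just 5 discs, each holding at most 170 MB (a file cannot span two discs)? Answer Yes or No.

Yes

A valid assignment using 5 discs:
  disc 1: 160 = 160
  disc 2: 160 = 160
  disc 3: 130 + 40 = 170
  disc 4: 120 + 30 + 20 = 170
  disc 5: 30 + 30 = 60
Every load is within 170 MB, so 5 discs suffice.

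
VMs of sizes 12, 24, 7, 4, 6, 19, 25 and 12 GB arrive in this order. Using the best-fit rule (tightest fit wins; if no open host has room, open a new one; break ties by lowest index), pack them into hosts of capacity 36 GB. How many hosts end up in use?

  12 → host 1 (new)  [load 12/36]
  24 → host 1  [load 36/36]
  7 → host 2 (new)  [load 7/36]
  4 → host 2  [load 11/36]
  6 → host 2  [load 17/36]
  19 → host 2  [load 36/36]
  25 → host 3 (new)  [load 25/36]
  12 → host 4 (new)  [load 12/36]
4 hosts opened.

4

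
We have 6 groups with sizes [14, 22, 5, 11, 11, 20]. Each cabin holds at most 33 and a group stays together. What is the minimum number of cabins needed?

3

Total = 22 + 20 + 14 + 11 + 11 + 5 = 83.
Lower bound: ⌈83/33⌉ = 3 cabins.
A packing using 3 cabins:
  cabin 1: 22 + 11 = 33
  cabin 2: 20 + 11 = 31
  cabin 3: 14 + 5 = 19
This matches the lower bound, so 3 is optimal.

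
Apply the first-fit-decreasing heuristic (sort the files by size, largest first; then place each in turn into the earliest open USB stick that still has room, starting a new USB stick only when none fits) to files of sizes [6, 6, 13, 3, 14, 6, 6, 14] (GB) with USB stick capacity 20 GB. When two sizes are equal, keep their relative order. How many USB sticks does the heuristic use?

Sorted descending: 14, 14, 13, 6, 6, 6, 6, 3.
  14 → USB stick 1 (new)  [load 14/20]
  14 → USB stick 2 (new)  [load 14/20]
  13 → USB stick 3 (new)  [load 13/20]
  6 → USB stick 1  [load 20/20]
  6 → USB stick 2  [load 20/20]
  6 → USB stick 3  [load 19/20]
  6 → USB stick 4 (new)  [load 6/20]
  3 → USB stick 4  [load 9/20]
4 USB sticks opened.

4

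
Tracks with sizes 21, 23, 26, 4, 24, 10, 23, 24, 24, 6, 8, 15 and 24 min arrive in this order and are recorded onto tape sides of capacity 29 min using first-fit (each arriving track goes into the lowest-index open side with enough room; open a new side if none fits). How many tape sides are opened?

10

  21 → side 1 (new)  [load 21/29]
  23 → side 2 (new)  [load 23/29]
  26 → side 3 (new)  [load 26/29]
  4 → side 1  [load 25/29]
  24 → side 4 (new)  [load 24/29]
  10 → side 5 (new)  [load 10/29]
  23 → side 6 (new)  [load 23/29]
  24 → side 7 (new)  [load 24/29]
  24 → side 8 (new)  [load 24/29]
  6 → side 2  [load 29/29]
  8 → side 5  [load 18/29]
  15 → side 9 (new)  [load 15/29]
  24 → side 10 (new)  [load 24/29]
10 tape sides opened.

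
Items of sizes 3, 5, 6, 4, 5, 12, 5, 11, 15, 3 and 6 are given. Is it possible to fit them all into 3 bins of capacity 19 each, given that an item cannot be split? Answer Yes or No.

Total = 75; ⌈75/19⌉ = 4.
At least 4 bins are required, but only 3 are allowed.

No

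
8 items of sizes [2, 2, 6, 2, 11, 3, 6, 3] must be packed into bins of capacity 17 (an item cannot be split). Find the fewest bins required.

3

Total = 11 + 6 + 6 + 3 + 3 + 2 + 2 + 2 = 35.
Lower bound: ⌈35/17⌉ = 3 bins.
A packing using 3 bins:
  bin 1: 11 + 6 = 17
  bin 2: 6 + 3 + 3 + 2 + 2 = 16
  bin 3: 2 = 2
This matches the lower bound, so 3 is optimal.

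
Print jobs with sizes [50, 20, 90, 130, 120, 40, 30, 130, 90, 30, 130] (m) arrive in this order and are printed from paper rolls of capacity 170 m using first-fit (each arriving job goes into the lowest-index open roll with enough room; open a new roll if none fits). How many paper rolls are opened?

  50 → roll 1 (new)  [load 50/170]
  20 → roll 1  [load 70/170]
  90 → roll 1  [load 160/170]
  130 → roll 2 (new)  [load 130/170]
  120 → roll 3 (new)  [load 120/170]
  40 → roll 2  [load 170/170]
  30 → roll 3  [load 150/170]
  130 → roll 4 (new)  [load 130/170]
  90 → roll 5 (new)  [load 90/170]
  30 → roll 4  [load 160/170]
  130 → roll 6 (new)  [load 130/170]
6 paper rolls opened.

6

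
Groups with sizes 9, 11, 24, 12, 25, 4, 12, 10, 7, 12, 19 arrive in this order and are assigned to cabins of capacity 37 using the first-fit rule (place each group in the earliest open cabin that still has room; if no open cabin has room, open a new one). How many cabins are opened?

  9 → cabin 1 (new)  [load 9/37]
  11 → cabin 1  [load 20/37]
  24 → cabin 2 (new)  [load 24/37]
  12 → cabin 1  [load 32/37]
  25 → cabin 3 (new)  [load 25/37]
  4 → cabin 1  [load 36/37]
  12 → cabin 2  [load 36/37]
  10 → cabin 3  [load 35/37]
  7 → cabin 4 (new)  [load 7/37]
  12 → cabin 4  [load 19/37]
  19 → cabin 5 (new)  [load 19/37]
5 cabins opened.

5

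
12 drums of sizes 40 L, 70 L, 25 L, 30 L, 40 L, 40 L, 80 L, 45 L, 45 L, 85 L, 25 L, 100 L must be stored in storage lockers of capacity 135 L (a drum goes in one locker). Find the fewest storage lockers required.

5

Total = 100 + 85 + 80 + 70 + 45 + 45 + 40 + 40 + 40 + 30 + 25 + 25 = 625 L.
Lower bound: ⌈625/135⌉ = 5 storage lockers.
A packing using 5 storage lockers:
  locker 1: 100 + 30 = 130
  locker 2: 85 + 45 = 130
  locker 3: 80 + 45 = 125
  locker 4: 70 + 40 + 25 = 135
  locker 5: 40 + 40 + 25 = 105
This matches the lower bound, so 5 is optimal.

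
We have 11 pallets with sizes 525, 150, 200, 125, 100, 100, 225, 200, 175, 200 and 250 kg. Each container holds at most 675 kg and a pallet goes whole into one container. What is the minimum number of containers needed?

Total = 525 + 250 + 225 + 200 + 200 + 200 + 175 + 150 + 125 + 100 + 100 = 2250 kg.
Lower bound: ⌈2250/675⌉ = 4 containers.
A packing using 4 containers:
  container 1: 525 + 150 = 675
  container 2: 250 + 225 + 200 = 675
  container 3: 200 + 200 + 175 + 100 = 675
  container 4: 125 + 100 = 225
This matches the lower bound, so 4 is optimal.

4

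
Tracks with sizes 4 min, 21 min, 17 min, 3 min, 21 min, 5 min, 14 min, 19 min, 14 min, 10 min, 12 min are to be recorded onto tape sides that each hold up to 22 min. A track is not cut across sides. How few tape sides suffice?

7

Total = 21 + 21 + 19 + 17 + 14 + 14 + 12 + 10 + 5 + 4 + 3 = 140 min.
Lower bound: ⌈140/22⌉ = 7 tape sides.
A packing using 7 tape sides:
  side 1: 21 = 21
  side 2: 21 = 21
  side 3: 19 + 3 = 22
  side 4: 17 + 5 = 22
  side 5: 14 + 4 = 18
  side 6: 14 = 14
  side 7: 12 + 10 = 22
This matches the lower bound, so 7 is optimal.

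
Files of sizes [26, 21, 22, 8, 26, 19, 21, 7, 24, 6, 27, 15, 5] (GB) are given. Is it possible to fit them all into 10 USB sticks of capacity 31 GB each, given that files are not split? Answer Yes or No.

A valid assignment using 9 USB sticks:
  USB stick 1: 27 = 27
  USB stick 2: 26 + 5 = 31
  USB stick 3: 26 = 26
  USB stick 4: 24 + 7 = 31
  USB stick 5: 22 + 8 = 30
  USB stick 6: 21 + 6 = 27
  USB stick 7: 21 = 21
  USB stick 8: 19 = 19
  USB stick 9: 15 = 15
That uses only 9 ≤ 10, so 10 USB sticks are enough.

Yes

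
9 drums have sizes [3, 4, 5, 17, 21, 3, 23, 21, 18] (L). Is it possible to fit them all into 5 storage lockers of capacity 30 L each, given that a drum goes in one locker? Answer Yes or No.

Yes

A valid assignment using 5 storage lockers:
  locker 1: 23 + 5 = 28
  locker 2: 21 + 4 + 3 = 28
  locker 3: 21 + 3 = 24
  locker 4: 18 = 18
  locker 5: 17 = 17
Every load is within 30 L, so 5 storage lockers suffice.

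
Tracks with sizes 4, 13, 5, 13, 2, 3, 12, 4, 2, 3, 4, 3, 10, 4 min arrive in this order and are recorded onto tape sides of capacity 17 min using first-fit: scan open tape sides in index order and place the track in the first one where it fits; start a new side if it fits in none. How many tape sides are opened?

5

  4 → side 1 (new)  [load 4/17]
  13 → side 1  [load 17/17]
  5 → side 2 (new)  [load 5/17]
  13 → side 3 (new)  [load 13/17]
  2 → side 2  [load 7/17]
  3 → side 2  [load 10/17]
  12 → side 4 (new)  [load 12/17]
  4 → side 2  [load 14/17]
  2 → side 2  [load 16/17]
  3 → side 3  [load 16/17]
  4 → side 4  [load 16/17]
  3 → side 5 (new)  [load 3/17]
  10 → side 5  [load 13/17]
  4 → side 5  [load 17/17]
5 tape sides opened.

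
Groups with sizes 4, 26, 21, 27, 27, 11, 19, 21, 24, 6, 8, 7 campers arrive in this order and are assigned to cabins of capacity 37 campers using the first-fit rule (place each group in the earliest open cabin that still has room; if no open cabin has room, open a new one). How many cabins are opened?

  4 → cabin 1 (new)  [load 4/37]
  26 → cabin 1  [load 30/37]
  21 → cabin 2 (new)  [load 21/37]
  27 → cabin 3 (new)  [load 27/37]
  27 → cabin 4 (new)  [load 27/37]
  11 → cabin 2  [load 32/37]
  19 → cabin 5 (new)  [load 19/37]
  21 → cabin 6 (new)  [load 21/37]
  24 → cabin 7 (new)  [load 24/37]
  6 → cabin 1  [load 36/37]
  8 → cabin 3  [load 35/37]
  7 → cabin 4  [load 34/37]
7 cabins opened.

7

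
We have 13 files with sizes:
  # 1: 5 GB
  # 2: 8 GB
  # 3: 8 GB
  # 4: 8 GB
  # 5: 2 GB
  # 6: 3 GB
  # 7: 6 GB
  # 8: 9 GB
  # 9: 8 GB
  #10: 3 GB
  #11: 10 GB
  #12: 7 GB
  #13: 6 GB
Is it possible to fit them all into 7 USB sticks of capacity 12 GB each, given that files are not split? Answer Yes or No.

Total = 83 GB; ⌈83/12⌉ = 7.
The bound of 7 does not rule out 7, but exhaustive search shows no assignment into 7 USB sticks of capacity 12 GB exists — the minimum is 8.

No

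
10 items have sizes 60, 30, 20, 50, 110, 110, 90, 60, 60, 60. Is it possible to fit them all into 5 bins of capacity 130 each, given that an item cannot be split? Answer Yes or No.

No

Total = 650; ⌈650/130⌉ = 5.
The bound of 5 does not rule out 5, but exhaustive search shows no assignment into 5 bins of capacity 130 exists — the minimum is 6.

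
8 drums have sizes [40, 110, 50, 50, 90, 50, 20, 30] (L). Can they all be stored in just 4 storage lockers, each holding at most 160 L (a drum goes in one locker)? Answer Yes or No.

A valid assignment using 3 storage lockers:
  locker 1: 110 + 50 = 160
  locker 2: 90 + 50 + 20 = 160
  locker 3: 50 + 40 + 30 = 120
That uses only 3 ≤ 4, so 4 storage lockers are enough.

Yes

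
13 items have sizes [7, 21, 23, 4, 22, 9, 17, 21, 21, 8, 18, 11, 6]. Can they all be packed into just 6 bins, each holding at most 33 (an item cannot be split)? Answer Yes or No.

No

Total = 188; ⌈188/33⌉ = 6.
7 items each exceed half the capacity and cannot share a bin, forcing at least 7 bins.
At least 7 bins are required, but only 6 are allowed.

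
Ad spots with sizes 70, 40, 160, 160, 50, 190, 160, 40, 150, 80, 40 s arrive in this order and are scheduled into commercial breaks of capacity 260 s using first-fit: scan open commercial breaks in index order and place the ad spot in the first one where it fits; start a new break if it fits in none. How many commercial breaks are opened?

  70 → break 1 (new)  [load 70/260]
  40 → break 1  [load 110/260]
  160 → break 2 (new)  [load 160/260]
  160 → break 3 (new)  [load 160/260]
  50 → break 1  [load 160/260]
  190 → break 4 (new)  [load 190/260]
  160 → break 5 (new)  [load 160/260]
  40 → break 1  [load 200/260]
  150 → break 6 (new)  [load 150/260]
  80 → break 2  [load 240/260]
  40 → break 1  [load 240/260]
6 commercial breaks opened.

6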